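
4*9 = 36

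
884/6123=68/471 = 0.14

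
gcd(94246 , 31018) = 2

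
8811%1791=1647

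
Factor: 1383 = 3^1 * 461^1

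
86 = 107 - 21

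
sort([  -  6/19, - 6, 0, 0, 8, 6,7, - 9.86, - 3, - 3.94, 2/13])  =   [ - 9.86, - 6,-3.94,-3, - 6/19, 0, 0, 2/13,6,7, 8]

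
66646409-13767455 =52878954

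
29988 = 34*882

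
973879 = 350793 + 623086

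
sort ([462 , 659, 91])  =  [91, 462, 659]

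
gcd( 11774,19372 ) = 58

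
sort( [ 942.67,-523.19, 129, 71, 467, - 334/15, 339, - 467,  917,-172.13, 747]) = [ - 523.19, - 467, - 172.13, - 334/15,71, 129, 339, 467,747,917, 942.67 ] 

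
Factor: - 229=-229^1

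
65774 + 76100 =141874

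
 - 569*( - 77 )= 43813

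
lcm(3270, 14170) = 42510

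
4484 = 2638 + 1846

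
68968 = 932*74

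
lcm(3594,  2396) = 7188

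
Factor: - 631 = -631^1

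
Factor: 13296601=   17^2*139^1*331^1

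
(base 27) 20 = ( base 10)54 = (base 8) 66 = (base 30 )1o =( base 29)1P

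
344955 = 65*5307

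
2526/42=421/7 = 60.14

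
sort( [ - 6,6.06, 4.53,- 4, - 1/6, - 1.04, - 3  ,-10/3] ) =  [ - 6, - 4, - 10/3, -3, - 1.04,-1/6, 4.53,  6.06 ]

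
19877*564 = 11210628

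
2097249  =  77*27237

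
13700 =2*6850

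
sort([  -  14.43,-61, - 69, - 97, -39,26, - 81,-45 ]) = [ - 97, -81, - 69,-61, - 45, - 39, - 14.43,26 ] 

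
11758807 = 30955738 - 19196931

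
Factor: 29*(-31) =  - 29^1*31^1= - 899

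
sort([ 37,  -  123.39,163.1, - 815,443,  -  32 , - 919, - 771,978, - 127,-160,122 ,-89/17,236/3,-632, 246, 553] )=[  -  919, - 815,- 771,-632, - 160,-127,-123.39, - 32, - 89/17,37,236/3, 122,163.1,246, 443 , 553,  978] 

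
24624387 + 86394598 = 111018985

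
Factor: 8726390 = 2^1* 5^1 * 29^1 *30091^1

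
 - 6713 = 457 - 7170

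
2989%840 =469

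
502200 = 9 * 55800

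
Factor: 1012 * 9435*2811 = 2^2*3^2*5^1* 11^1*17^1*23^1*37^1*937^1=26840046420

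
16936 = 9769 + 7167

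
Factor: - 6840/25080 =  - 3^1*11^( - 1)=-3/11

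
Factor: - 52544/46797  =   - 2^6*3^( -1 )*19^( - 1) = - 64/57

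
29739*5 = 148695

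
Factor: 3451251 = 3^1*1150417^1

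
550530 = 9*61170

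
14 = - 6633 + 6647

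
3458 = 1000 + 2458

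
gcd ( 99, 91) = 1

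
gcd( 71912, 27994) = 2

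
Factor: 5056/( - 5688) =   -  8/9 = -2^3 * 3^( - 2)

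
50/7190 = 5/719= 0.01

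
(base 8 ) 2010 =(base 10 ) 1032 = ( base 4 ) 100020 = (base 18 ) 336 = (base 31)129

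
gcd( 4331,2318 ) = 61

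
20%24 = 20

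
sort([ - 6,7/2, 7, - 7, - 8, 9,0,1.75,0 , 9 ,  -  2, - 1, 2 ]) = [ - 8, - 7, - 6,  -  2, - 1,0,0, 1.75, 2, 7/2, 7,9,9]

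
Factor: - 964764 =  - 2^2*3^3*8933^1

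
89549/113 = 792 + 53/113 = 792.47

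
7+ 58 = 65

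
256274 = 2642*97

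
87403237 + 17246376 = 104649613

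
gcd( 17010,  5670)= 5670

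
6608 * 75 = 495600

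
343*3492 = 1197756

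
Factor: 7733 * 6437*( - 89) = -11^1*19^1 * 37^1*41^1*89^1*157^1 = - 4430181569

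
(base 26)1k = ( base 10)46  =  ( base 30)1G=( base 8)56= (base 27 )1j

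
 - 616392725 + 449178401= -167214324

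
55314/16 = 27657/8 = 3457.12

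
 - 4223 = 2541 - 6764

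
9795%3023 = 726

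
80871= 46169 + 34702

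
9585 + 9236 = 18821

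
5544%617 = 608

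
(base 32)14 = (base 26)1a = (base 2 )100100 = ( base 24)1C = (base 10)36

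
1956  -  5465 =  - 3509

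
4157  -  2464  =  1693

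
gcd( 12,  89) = 1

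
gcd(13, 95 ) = 1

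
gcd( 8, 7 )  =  1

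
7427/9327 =7427/9327 = 0.80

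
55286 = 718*77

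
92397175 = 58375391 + 34021784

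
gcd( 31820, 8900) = 20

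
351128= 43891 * 8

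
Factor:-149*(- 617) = 91933 = 149^1*617^1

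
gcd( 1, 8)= 1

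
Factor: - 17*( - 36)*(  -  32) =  - 2^7 * 3^2*17^1 = - 19584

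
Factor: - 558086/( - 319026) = 279043/159513  =  3^( - 1)*263^1* 1061^1 * 53171^( - 1)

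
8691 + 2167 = 10858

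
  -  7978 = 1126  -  9104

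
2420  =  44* 55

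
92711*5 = 463555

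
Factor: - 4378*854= - 3738812=- 2^2*7^1 *11^1*61^1*199^1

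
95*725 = 68875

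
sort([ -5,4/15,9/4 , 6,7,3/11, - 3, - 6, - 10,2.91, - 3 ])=[-10, - 6, - 5, -3, - 3,4/15, 3/11, 9/4, 2.91,6, 7 ]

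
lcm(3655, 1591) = 135235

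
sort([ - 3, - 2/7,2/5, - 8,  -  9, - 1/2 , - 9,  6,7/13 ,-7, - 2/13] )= [ -9, - 9,-8, - 7, - 3, - 1/2, - 2/7,-2/13,2/5,7/13,6]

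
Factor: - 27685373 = -41^1*675253^1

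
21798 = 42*519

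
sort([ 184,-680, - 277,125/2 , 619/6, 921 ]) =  [ -680,  -  277 , 125/2, 619/6 , 184,921] 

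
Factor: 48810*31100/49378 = 758995500/24689 = 2^2* 3^1 * 5^3*7^( - 1)*311^1  *1627^1*3527^( - 1)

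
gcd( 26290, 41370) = 10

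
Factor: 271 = 271^1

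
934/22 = 42 + 5/11= 42.45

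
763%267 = 229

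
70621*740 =52259540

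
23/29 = 23/29=0.79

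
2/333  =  2/333 =0.01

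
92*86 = 7912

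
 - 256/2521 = -1 + 2265/2521 = - 0.10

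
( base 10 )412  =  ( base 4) 12130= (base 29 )e6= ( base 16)19C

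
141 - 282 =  - 141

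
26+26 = 52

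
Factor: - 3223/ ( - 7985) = 5^ (-1 )*11^1*293^1*1597^ ( - 1)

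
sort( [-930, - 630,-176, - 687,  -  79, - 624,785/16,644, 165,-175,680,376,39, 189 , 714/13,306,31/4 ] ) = [ - 930, - 687, - 630,-624, - 176, -175,  -  79,31/4, 39,785/16,714/13,165,189,306,376, 644,680]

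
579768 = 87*6664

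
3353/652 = 3353/652 = 5.14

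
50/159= 50/159 = 0.31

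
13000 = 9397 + 3603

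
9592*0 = 0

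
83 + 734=817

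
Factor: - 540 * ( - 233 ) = 125820 = 2^2*3^3*5^1*233^1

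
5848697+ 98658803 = 104507500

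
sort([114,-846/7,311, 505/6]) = [ - 846/7, 505/6,  114, 311 ] 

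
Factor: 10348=2^2 * 13^1*199^1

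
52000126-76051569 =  - 24051443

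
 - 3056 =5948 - 9004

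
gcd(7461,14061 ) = 3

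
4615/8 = 4615/8 = 576.88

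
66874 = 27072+39802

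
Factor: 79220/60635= 15844/12127  =  2^2 * 17^1 * 67^( - 1)*181^( - 1)*233^1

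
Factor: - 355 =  - 5^1*71^1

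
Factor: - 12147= - 3^1 * 4049^1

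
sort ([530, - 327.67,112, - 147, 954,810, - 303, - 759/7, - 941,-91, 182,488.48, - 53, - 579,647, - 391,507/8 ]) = [ - 941, - 579, - 391,-327.67, - 303, - 147, - 759/7, - 91,-53,  507/8 , 112,182,488.48, 530,647,810,954 ]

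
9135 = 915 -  - 8220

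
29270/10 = 2927 = 2927.00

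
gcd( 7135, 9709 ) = 1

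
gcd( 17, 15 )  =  1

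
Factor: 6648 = 2^3*3^1*277^1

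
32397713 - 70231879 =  - 37834166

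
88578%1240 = 538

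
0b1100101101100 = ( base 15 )1DDD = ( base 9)8831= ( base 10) 6508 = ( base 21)EFJ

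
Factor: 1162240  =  2^10*5^1  *227^1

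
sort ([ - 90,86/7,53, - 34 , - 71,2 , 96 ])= [ - 90, - 71, - 34,2,86/7,  53,96 ]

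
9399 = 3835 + 5564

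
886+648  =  1534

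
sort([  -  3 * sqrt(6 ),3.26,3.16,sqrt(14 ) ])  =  [ - 3*sqrt(6),3.16, 3.26,  sqrt(14 ) ] 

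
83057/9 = 83057/9=9228.56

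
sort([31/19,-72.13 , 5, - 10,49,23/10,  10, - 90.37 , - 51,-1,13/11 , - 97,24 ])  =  [ - 97, - 90.37, - 72.13, - 51, - 10, - 1,  13/11, 31/19 , 23/10,5,10,24,49 ]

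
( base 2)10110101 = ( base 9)221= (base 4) 2311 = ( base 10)181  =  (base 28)6D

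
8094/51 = 2698/17 = 158.71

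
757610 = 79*9590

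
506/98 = 253/49 = 5.16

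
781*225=175725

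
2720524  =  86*31634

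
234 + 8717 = 8951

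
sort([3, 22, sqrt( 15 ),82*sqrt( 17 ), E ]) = [E, 3,sqrt ( 15 ),22,82 * sqrt(17 )]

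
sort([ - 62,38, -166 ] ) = [ - 166,  -  62, 38 ] 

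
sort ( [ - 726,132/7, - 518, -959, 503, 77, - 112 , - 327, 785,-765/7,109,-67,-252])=[ - 959,  -  726,  -  518,  -  327,- 252 ,-112, - 765/7,  -  67, 132/7, 77, 109,503,785]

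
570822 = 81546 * 7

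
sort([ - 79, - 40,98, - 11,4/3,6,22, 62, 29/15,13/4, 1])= [-79, - 40,  -  11, 1,4/3, 29/15, 13/4,6,  22,62, 98]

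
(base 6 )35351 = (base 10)5107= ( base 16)13F3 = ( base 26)7eb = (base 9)7004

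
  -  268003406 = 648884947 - 916888353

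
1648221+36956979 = 38605200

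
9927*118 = 1171386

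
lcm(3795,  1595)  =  110055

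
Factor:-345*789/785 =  - 54441/157=-  3^2*23^1*157^ ( - 1)*263^1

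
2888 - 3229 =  -341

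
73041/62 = 1178+5/62=1178.08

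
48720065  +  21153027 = 69873092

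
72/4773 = 24/1591 = 0.02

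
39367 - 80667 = -41300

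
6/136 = 3/68 = 0.04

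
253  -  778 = -525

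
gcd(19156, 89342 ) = 2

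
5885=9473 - 3588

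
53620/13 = 4124 + 8/13 = 4124.62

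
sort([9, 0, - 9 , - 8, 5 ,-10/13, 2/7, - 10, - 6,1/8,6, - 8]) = [-10, - 9, - 8, - 8, - 6, - 10/13, 0, 1/8, 2/7,5, 6,  9 ]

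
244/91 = 244/91 = 2.68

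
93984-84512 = 9472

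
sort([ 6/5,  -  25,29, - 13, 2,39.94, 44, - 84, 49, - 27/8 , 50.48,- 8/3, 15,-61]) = [-84,  -  61, - 25, - 13,-27/8, -8/3, 6/5,  2, 15,  29,  39.94,44,49 , 50.48]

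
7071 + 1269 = 8340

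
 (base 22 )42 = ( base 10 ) 90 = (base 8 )132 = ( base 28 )36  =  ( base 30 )30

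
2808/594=4 + 8/11 =4.73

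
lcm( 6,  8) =24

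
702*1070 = 751140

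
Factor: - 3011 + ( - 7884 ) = -5^1 * 2179^1  =  -10895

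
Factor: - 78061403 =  - 7^1*1231^1*9059^1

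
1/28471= 1/28471  =  0.00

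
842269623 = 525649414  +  316620209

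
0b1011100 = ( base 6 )232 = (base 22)44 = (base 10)92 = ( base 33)2q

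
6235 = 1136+5099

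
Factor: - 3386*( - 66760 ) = 2^4*5^1*1669^1*1693^1  =  226049360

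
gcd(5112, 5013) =9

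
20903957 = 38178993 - 17275036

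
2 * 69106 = 138212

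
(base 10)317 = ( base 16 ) 13d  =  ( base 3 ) 102202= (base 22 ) e9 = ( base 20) FH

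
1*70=70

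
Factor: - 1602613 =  - 127^1*  12619^1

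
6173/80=6173/80=77.16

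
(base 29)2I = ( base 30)2g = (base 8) 114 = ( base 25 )31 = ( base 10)76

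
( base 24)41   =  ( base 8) 141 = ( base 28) 3d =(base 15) 67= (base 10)97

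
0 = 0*20382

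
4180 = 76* 55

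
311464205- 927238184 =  - 615773979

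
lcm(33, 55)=165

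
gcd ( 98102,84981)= 1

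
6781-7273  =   - 492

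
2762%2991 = 2762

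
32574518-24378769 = 8195749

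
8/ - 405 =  - 1 + 397/405 = - 0.02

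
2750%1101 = 548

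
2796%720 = 636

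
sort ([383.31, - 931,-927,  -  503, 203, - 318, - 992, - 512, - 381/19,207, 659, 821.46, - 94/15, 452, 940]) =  [ - 992,  -  931,-927, - 512, - 503, - 318, - 381/19, - 94/15,  203, 207,383.31, 452, 659, 821.46, 940 ]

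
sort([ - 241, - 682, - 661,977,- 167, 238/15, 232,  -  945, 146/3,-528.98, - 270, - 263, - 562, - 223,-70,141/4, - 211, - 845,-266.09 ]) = [ - 945, - 845, - 682, - 661 , - 562, - 528.98, - 270, - 266.09, - 263, - 241, -223 , - 211, - 167, - 70, 238/15 , 141/4,146/3,232, 977] 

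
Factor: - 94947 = - 3^1*31649^1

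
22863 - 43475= - 20612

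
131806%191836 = 131806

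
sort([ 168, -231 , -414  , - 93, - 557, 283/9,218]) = [ -557,-414, - 231, - 93,283/9 , 168,218] 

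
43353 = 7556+35797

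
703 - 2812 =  - 2109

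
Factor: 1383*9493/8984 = 13128819/8984  =  2^( -3)*3^1*11^1*461^1*863^1*1123^( - 1)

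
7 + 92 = 99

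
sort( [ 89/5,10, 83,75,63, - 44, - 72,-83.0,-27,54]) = [ - 83.0 , - 72,-44,  -  27,  10, 89/5, 54,63,75,83 ]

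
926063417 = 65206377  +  860857040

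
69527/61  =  69527/61 =1139.79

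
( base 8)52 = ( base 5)132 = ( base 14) 30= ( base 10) 42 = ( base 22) 1K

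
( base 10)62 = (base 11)57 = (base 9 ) 68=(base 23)2g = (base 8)76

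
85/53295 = 1/627 =0.00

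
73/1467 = 73/1467  =  0.05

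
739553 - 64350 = 675203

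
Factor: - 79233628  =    -  2^2*19808407^1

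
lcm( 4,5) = 20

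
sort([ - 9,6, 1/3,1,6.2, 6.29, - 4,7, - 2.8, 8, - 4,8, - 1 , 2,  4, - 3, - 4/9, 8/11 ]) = [ - 9, - 4, - 4, -3, - 2.8,-1, - 4/9,  1/3,8/11 , 1  ,  2, 4, 6, 6.2, 6.29,7, 8,8 ]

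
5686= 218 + 5468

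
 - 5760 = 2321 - 8081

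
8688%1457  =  1403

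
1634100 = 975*1676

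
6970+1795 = 8765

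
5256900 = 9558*550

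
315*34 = 10710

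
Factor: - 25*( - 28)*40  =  28000 = 2^5*5^3*7^1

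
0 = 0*500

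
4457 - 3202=1255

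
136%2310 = 136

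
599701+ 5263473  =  5863174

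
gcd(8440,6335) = 5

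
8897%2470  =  1487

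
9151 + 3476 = 12627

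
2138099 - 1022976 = 1115123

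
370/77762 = 185/38881= 0.00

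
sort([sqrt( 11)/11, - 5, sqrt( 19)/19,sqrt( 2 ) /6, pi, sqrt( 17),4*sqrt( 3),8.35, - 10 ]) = [ - 10, - 5 , sqrt( 19)/19,  sqrt(2) /6,sqrt(11)/11,  pi,  sqrt(17 ),4*sqrt( 3), 8.35]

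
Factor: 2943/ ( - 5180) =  - 2^( - 2)*3^3*5^( - 1 )*7^( - 1 )*37^( - 1 ) * 109^1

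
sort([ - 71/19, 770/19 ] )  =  [ - 71/19,770/19]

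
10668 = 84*127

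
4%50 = 4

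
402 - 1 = 401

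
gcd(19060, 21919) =953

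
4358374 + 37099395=41457769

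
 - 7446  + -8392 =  - 15838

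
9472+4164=13636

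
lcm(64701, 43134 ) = 129402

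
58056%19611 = 18834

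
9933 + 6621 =16554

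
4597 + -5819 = - 1222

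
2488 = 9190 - 6702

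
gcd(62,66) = 2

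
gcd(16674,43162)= 14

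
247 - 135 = 112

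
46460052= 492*94431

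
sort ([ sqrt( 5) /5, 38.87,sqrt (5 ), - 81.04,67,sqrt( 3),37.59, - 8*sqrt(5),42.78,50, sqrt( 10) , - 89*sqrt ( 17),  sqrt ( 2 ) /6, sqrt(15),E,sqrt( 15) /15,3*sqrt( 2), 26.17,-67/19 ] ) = [-89*sqrt( 17),-81.04,  -  8*sqrt( 5 ), - 67/19 , sqrt( 2)/6,  sqrt ( 15 ) /15,sqrt( 5 )/5,sqrt ( 3), sqrt( 5 ),E,sqrt (10),sqrt(15 ),3*sqrt( 2), 26.17,37.59,38.87,42.78, 50,67 ] 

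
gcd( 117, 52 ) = 13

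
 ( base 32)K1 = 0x281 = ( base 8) 1201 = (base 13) 3A4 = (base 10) 641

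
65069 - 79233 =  - 14164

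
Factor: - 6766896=-2^4* 3^1*140977^1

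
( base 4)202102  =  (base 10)2194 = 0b100010010010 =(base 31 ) 28o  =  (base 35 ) 1ro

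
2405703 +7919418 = 10325121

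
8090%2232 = 1394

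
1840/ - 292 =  -460/73 = -6.30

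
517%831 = 517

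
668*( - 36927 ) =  - 24667236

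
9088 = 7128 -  - 1960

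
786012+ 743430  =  1529442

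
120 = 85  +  35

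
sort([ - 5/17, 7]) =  [  -  5/17,7]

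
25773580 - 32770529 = -6996949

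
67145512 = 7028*9554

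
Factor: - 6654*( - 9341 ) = 62155014 = 2^1*3^1*1109^1 * 9341^1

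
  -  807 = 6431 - 7238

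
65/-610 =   -  13/122=- 0.11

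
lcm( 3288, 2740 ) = 16440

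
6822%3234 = 354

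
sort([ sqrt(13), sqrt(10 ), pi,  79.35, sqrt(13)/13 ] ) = [ sqrt(13)/13,pi , sqrt( 10 ),sqrt(13) , 79.35 ] 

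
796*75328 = 59961088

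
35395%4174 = 2003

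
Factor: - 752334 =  - 2^1*3^1*11^1*11399^1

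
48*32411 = 1555728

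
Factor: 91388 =2^2*11^1 * 31^1*67^1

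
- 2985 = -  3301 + 316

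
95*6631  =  629945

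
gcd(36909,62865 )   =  9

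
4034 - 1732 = 2302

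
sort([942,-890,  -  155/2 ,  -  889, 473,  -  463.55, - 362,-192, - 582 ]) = [-890 ,-889, - 582,  -  463.55, - 362, - 192, - 155/2, 473, 942 ] 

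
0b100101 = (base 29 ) 18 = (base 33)14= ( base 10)37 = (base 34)13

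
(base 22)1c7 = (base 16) 2F3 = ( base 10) 755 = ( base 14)3BD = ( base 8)1363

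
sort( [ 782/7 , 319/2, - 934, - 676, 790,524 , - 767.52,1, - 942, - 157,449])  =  [ - 942, - 934, - 767.52, - 676, - 157, 1, 782/7,319/2  ,  449,  524, 790]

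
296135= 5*59227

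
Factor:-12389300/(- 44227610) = 176990/631823 = 2^1*5^1*11^1*29^( - 1)*1609^1*21787^(-1)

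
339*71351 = 24187989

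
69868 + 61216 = 131084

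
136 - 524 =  - 388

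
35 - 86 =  - 51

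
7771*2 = 15542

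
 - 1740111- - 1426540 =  -313571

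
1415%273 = 50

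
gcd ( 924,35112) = 924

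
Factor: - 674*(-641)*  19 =8208646=2^1*19^1*337^1*641^1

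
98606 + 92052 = 190658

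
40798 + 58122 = 98920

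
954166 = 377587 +576579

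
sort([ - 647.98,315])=[ -647.98,315 ]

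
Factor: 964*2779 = 2^2*7^1*241^1*397^1 = 2678956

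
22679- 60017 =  - 37338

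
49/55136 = 49/55136 = 0.00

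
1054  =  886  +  168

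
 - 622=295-917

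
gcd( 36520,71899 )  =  1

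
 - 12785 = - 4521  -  8264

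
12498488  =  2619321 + 9879167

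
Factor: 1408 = 2^7*11^1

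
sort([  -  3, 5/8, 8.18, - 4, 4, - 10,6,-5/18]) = [ - 10, - 4, - 3, - 5/18, 5/8, 4, 6,8.18]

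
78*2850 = 222300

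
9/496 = 9/496 = 0.02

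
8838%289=168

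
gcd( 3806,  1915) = 1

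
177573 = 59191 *3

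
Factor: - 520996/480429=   -  2^2*3^( - 2 )*7^1*23^1*809^1*53381^ ( - 1 )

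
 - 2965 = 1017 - 3982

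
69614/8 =34807/4=8701.75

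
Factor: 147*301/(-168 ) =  - 2^(-3)*7^2*43^1=- 2107/8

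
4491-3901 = 590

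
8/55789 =8/55789 = 0.00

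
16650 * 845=14069250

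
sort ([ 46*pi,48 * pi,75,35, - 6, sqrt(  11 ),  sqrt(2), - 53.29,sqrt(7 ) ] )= [-53.29,  -  6, sqrt (2), sqrt(7),sqrt (11),35, 75,46*pi , 48*pi ]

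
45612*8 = 364896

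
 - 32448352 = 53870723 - 86319075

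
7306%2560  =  2186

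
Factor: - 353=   -  353^1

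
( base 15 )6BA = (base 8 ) 2765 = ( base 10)1525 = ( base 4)113311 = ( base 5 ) 22100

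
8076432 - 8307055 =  - 230623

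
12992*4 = 51968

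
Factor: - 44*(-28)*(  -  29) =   -  2^4*7^1*11^1*29^1 =- 35728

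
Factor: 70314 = 2^1 * 3^1*11719^1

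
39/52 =3/4 = 0.75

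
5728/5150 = 2864/2575 = 1.11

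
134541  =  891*151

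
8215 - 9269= - 1054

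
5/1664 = 5/1664 = 0.00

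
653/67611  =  653/67611 = 0.01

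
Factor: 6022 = 2^1 * 3011^1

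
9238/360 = 25 + 119/180 = 25.66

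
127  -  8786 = -8659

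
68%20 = 8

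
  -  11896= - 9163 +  - 2733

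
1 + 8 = 9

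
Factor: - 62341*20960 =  - 2^5*5^1 *31^1*131^1*2011^1 = - 1306667360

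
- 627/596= - 2  +  565/596 = - 1.05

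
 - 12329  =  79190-91519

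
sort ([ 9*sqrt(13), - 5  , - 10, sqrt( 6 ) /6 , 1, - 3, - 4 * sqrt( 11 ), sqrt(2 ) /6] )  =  [  -  4*sqrt( 11), - 10, - 5, - 3,sqrt( 2 ) /6, sqrt(6)/6,1,9*sqrt( 13 )]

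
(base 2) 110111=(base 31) 1o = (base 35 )1k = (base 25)25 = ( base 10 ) 55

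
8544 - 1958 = 6586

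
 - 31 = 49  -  80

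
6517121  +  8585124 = 15102245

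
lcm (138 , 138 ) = 138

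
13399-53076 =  - 39677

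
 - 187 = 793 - 980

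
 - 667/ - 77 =8 + 51/77 = 8.66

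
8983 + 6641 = 15624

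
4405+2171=6576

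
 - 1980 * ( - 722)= 1429560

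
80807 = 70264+10543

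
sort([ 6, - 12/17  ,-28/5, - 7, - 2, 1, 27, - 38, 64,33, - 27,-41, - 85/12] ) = [-41,-38 ,-27, - 85/12  , - 7,  -  28/5, - 2, - 12/17, 1,6, 27, 33,64]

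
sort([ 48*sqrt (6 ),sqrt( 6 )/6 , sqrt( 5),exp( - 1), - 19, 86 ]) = [ -19, exp( - 1), sqrt( 6 )/6, sqrt( 5),86, 48*sqrt ( 6)]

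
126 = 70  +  56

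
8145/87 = 2715/29=93.62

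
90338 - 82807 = 7531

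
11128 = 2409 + 8719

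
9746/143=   886/13= 68.15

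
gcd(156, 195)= 39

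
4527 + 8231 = 12758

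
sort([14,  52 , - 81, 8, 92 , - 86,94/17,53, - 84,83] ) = [ - 86,-84, - 81,94/17,8 , 14, 52, 53 , 83, 92 ]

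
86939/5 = 86939/5=17387.80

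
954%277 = 123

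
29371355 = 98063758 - 68692403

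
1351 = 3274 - 1923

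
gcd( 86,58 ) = 2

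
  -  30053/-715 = 30053/715 = 42.03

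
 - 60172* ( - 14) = 842408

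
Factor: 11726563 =11726563^1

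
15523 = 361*43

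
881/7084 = 881/7084 = 0.12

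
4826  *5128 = 24747728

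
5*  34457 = 172285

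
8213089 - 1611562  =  6601527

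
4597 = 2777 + 1820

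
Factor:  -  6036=  -  2^2*3^1* 503^1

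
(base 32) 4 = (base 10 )4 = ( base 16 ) 4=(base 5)4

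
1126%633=493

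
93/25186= 93/25186 = 0.00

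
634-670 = -36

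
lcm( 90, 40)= 360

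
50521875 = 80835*625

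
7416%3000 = 1416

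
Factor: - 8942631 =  - 3^1*89^1*33493^1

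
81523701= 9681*8421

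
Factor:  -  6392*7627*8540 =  - 416340235360 =-2^5*5^1*7^1*17^1*29^1*47^1*61^1*263^1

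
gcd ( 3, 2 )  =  1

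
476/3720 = 119/930=0.13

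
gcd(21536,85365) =1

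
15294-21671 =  - 6377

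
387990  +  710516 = 1098506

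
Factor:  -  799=-17^1 * 47^1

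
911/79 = 11+42/79 =11.53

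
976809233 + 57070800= 1033880033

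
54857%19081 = 16695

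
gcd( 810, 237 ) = 3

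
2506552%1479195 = 1027357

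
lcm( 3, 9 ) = 9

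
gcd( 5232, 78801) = 3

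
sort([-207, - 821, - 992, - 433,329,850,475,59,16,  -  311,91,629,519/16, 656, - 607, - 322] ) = [ - 992, - 821, - 607,-433, - 322, - 311,  -  207,16,519/16, 59,91,329 , 475, 629,  656, 850]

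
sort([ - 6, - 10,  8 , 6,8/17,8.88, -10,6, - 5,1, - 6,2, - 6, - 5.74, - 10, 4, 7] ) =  [ - 10, - 10, - 10,- 6,  -  6,-6, - 5.74, -5,8/17,1, 2,4,6, 6,7,8,8.88] 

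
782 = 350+432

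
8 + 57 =65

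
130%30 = 10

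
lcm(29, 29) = 29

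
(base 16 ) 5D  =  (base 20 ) 4D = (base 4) 1131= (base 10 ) 93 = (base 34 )2p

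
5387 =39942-34555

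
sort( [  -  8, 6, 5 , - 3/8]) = [-8,-3/8, 5,6 ]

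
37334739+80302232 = 117636971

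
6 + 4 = 10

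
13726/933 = 13726/933 = 14.71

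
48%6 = 0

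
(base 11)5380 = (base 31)7C7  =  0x1BC2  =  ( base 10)7106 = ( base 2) 1101111000010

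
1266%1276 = 1266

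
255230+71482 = 326712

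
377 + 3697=4074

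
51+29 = 80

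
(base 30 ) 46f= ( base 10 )3795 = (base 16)ED3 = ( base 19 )a9e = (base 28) 4NF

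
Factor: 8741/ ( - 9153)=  - 3^(  -  4)  *113^( - 1) * 8741^1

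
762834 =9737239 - 8974405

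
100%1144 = 100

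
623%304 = 15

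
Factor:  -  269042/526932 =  - 193/378 = -2^( - 1 )*3^(  -  3)*7^ ( - 1)*193^1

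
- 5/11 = -1 + 6/11 = - 0.45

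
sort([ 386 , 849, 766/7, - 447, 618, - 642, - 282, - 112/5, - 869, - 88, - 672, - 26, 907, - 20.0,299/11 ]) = [ - 869, - 672, - 642, - 447, - 282, - 88, - 26, - 112/5, - 20.0, 299/11,  766/7, 386, 618, 849, 907 ]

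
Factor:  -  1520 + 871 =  - 649= -11^1*59^1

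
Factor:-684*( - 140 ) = 2^4*3^2*5^1*7^1*19^1= 95760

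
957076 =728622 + 228454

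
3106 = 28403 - 25297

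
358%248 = 110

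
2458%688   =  394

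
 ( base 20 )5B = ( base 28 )3r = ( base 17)69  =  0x6F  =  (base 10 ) 111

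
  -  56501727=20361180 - 76862907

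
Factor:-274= - 2^1*137^1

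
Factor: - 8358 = -2^1*3^1*7^1* 199^1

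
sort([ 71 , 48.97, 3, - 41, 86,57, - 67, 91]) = [ - 67,-41,  3,  48.97,57, 71 , 86,91]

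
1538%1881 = 1538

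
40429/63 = 641 + 46/63 = 641.73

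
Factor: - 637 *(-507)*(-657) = -3^3 * 7^2*13^3*73^1 =- 212184063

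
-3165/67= - 3165/67 = -  47.24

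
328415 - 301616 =26799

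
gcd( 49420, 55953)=1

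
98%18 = 8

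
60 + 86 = 146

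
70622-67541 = 3081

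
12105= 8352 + 3753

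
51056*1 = 51056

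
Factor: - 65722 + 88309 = 3^1*7529^1 = 22587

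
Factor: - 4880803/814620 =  - 2^(  -  2)*3^( - 1 )*5^( - 1)*13577^( - 1 )*4880803^1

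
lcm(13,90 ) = 1170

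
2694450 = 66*40825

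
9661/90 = 9661/90 = 107.34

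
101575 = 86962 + 14613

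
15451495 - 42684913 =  - 27233418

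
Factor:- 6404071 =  - 37^1*73^1*2371^1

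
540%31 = 13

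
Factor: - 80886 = -2^1  *  3^1*13^1 * 17^1 * 61^1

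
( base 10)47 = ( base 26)1l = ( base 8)57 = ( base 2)101111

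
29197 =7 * 4171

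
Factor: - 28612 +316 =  - 28296 = - 2^3*3^3*131^1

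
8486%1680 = 86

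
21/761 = 21/761 = 0.03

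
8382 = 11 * 762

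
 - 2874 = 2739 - 5613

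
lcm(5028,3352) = 10056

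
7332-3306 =4026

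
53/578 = 53/578 = 0.09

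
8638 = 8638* 1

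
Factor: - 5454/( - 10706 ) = 3^3*53^( - 1 ) = 27/53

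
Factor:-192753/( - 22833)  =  3^1*11^2*43^(-1) = 363/43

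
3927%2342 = 1585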